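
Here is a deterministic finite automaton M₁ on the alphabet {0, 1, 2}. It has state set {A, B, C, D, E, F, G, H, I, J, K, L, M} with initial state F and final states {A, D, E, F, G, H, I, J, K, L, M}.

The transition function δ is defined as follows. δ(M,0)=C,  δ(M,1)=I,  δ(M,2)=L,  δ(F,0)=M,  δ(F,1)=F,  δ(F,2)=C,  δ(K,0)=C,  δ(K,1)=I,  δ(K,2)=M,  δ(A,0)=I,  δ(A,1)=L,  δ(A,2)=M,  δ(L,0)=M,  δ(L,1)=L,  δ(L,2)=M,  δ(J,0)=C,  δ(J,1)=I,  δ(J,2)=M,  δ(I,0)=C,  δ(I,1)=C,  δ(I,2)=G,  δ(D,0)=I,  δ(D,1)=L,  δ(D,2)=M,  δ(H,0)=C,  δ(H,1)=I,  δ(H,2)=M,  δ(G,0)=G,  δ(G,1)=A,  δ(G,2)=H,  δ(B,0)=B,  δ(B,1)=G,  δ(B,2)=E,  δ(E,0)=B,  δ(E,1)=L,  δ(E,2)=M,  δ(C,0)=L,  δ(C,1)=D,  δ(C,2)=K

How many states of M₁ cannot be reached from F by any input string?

3

BFS from F reaches {A, C, D, F, G, H, I, K, L, M}; the 3 state(s) B, E, J are never visited.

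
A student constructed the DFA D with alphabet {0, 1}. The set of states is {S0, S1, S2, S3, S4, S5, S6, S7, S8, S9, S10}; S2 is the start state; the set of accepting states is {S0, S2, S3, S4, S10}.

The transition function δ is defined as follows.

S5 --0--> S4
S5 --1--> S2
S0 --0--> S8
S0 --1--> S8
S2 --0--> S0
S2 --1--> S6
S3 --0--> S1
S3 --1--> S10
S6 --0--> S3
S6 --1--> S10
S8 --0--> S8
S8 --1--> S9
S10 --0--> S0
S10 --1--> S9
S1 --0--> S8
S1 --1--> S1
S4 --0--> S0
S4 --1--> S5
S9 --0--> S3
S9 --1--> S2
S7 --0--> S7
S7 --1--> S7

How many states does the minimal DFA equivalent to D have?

6

First remove the unreachable states {S4,S5,S7}; 8 states remain.
P0 = {S0,S2,S3,S10} | {S1,S6,S8,S9}.
Split {S0,S2,S3,S10} by δ(·,0) → {S0,S3} and {S2,S10}.
On input 1, block {S0,S3} splits into {S0} and {S3}.
Split {S1,S6,S8,S9} by δ(·,0) → {S1,S8} and {S6,S9}.
On input 1, block {S1,S8} splits into {S1} and {S8}.
The partition is now stable with 6 blocks: {S0} | {S1} | {S2,S10} | {S3} | {S6,S9} | {S8}.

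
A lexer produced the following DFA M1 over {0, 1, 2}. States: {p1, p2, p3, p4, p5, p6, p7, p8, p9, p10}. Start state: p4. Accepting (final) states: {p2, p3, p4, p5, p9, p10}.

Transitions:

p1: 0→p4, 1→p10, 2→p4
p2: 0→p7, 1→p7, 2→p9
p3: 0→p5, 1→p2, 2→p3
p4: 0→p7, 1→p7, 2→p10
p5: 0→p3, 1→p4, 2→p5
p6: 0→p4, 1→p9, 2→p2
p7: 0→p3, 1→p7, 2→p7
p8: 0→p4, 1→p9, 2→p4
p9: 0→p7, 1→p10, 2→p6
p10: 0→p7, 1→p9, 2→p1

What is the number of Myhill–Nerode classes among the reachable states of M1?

States {p8} cannot be reached from the start state, so discard them.
P0 = {p2,p3,p4,p5,p9,p10} | {p1,p6,p7}.
Split {p2,p3,p4,p5,p9,p10} by δ(·,0) → {p2,p4,p9,p10} and {p3,p5}.
Refine {p2,p4,p9,p10} on symbol 1: members go to different blocks, giving {p2,p4} and {p9,p10}.
Split {p1,p6,p7} by δ(·,0) → {p1,p6} and {p7}.
No further refinement is possible. Final partition (5 blocks): {p2,p4} | {p1,p6} | {p3,p5} | {p9,p10} | {p7}.

5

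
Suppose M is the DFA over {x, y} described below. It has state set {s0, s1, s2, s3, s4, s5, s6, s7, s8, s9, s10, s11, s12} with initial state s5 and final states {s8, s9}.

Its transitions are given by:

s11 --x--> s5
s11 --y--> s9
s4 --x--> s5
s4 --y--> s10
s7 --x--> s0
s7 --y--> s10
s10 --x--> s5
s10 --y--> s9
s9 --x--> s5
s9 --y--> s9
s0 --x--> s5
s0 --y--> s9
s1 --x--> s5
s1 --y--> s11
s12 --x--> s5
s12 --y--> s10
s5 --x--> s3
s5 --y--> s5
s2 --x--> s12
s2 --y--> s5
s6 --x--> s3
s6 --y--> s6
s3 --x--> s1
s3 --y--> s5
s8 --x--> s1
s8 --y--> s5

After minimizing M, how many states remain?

First remove the unreachable states {s0,s2,s4,s6,s7,s8,s10,s12}; 5 states remain.
P0 = {s9} | {s1,s3,s5,s11}.
On input y, block {s1,s3,s5,s11} splits into {s1,s3,s5} and {s11}.
On input y, block {s1,s3,s5} splits into {s3,s5} and {s1}.
On input x, block {s3,s5} splits into {s3} and {s5}.
The partition is now stable with 5 blocks: {s9} | {s3} | {s11} | {s1} | {s5}.

5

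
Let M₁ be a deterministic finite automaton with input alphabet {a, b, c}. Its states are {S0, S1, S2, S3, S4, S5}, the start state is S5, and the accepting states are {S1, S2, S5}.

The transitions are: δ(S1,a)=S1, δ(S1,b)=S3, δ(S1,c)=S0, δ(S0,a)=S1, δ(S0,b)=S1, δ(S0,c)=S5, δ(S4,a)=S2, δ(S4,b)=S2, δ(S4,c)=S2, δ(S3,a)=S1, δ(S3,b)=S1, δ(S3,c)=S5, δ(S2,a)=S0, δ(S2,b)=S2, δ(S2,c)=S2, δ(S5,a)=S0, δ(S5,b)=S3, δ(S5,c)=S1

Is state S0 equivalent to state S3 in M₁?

First remove the unreachable states {S2,S4}; 4 states remain.
P0 = {S1,S5} | {S0,S3}.
Refine {S1,S5} on symbol a: members go to different blocks, giving {S1} and {S5}.
No further refinement is possible. Final partition (3 blocks): {S1} | {S0,S3} | {S5}.
S0 and S3 lie in the same block of the stable partition, so they are equivalent — no string distinguishes them.

Yes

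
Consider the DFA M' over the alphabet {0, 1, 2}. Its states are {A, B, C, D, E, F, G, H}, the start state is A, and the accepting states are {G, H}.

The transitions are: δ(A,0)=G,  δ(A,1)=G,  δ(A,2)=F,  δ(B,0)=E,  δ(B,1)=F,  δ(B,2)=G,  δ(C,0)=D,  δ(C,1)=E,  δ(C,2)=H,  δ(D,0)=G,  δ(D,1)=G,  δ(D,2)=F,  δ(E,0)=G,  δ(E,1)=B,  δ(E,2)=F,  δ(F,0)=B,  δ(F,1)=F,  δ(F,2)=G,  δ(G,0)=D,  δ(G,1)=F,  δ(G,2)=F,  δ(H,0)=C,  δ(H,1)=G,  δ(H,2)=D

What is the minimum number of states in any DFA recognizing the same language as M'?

States {C,H} cannot be reached from the start state, so discard them.
Start with accepting vs non-accepting: {G} | {A,B,D,E,F}.
Split {A,B,D,E,F} by δ(·,0) → {A,D,E} and {B,F}.
Split {A,D,E} by δ(·,1) → {A,D} and {E}.
Split {B,F} by δ(·,0) → {B} and {F}.
Stable partition: {G} | {A,D} | {B} | {E} | {F} — 5 equivalence classes.

5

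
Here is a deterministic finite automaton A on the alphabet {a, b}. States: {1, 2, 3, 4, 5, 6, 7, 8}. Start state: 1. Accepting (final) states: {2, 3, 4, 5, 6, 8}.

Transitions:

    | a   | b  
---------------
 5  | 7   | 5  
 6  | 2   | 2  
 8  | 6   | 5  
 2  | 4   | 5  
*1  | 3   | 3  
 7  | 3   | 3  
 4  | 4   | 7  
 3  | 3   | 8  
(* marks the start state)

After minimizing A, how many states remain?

7

All states are reachable from the start state.
Initial partition by acceptance: {2,3,4,5,6,8} | {1,7}.
Split {2,3,4,5,6,8} by δ(·,a) → {2,3,4,6,8} and {5}.
Split {2,3,4,6,8} by δ(·,b) → {2,8} and {3,6} and {4}.
On input a, block {2,8} splits into {2} and {8}.
Split {3,6} by δ(·,a) → {3} and {6}.
The partition is now stable with 7 blocks: {2} | {1,7} | {5} | {3} | {4} | {8} | {6}.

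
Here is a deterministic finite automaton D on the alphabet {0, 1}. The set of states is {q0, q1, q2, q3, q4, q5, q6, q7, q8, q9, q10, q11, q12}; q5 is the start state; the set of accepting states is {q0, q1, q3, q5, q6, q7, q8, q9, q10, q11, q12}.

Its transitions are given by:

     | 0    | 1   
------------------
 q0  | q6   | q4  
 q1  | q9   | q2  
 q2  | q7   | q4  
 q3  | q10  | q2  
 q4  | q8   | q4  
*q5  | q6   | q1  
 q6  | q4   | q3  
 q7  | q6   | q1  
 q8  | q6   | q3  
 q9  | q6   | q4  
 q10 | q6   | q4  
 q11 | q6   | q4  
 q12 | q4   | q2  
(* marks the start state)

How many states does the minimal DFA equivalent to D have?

5

Reachable states from the start: {q1,q2,q3,q4,q5,q6,q7,q8,q9,q10}. Unreachable: {q0,q11,q12} — drop them.
Initial partition by acceptance: {q1,q3,q5,q6,q7,q8,q9,q10} | {q2,q4}.
Split {q1,q3,q5,q6,q7,q8,q9,q10} by δ(·,0) → {q1,q3,q5,q7,q8,q9,q10} and {q6}.
On input 0, block {q1,q3,q5,q7,q8,q9,q10} splits into {q5,q7,q8,q9,q10} and {q1,q3}.
On input 1, block {q5,q7,q8,q9,q10} splits into {q5,q7,q8} and {q9,q10}.
The partition is now stable with 5 blocks: {q5,q7,q8} | {q2,q4} | {q6} | {q1,q3} | {q9,q10}.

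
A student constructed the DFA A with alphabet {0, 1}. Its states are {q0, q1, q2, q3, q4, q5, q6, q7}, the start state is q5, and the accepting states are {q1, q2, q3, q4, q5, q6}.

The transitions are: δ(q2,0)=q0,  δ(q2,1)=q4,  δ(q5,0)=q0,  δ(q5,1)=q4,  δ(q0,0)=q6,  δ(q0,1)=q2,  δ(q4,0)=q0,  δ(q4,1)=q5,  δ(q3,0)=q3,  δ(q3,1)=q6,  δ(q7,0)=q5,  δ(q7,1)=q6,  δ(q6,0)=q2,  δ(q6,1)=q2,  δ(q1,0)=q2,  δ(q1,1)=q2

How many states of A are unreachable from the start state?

3

No path from q5 leads to q1, q3, q7; the other 5 states are all reachable.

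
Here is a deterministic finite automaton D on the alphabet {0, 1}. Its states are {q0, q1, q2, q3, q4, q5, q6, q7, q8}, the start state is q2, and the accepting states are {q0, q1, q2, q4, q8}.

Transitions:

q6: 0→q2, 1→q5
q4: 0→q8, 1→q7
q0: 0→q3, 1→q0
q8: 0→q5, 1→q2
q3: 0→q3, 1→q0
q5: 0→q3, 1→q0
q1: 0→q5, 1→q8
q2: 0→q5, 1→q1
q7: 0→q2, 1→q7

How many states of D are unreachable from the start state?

No path from q2 leads to q4, q6, q7; the other 6 states are all reachable.

3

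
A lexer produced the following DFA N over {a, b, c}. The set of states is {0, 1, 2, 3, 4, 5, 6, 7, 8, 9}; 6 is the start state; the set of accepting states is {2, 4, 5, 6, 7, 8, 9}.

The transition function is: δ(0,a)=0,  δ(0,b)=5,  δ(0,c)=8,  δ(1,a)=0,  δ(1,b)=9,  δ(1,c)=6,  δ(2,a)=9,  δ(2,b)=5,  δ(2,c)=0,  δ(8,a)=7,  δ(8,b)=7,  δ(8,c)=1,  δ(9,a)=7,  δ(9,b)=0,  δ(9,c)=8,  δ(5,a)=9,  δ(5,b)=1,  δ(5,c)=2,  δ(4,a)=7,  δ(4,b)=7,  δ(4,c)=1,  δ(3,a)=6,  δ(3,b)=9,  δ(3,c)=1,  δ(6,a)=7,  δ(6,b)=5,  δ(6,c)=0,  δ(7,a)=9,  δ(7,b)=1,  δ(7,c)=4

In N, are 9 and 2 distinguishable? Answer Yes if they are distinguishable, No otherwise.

Yes

Reachable states from the start: {0,1,2,4,5,6,7,8,9}. Unreachable: {3} — drop them.
P0 = {2,4,5,6,7,8,9} | {0,1}.
Refine {2,4,5,6,7,8,9} on symbol b: members go to different blocks, giving {2,4,6,8} and {5,7,9}.
The partition is now stable with 3 blocks: {2,4,6,8} | {0,1} | {5,7,9}.
9 and 2 end up in different blocks, so they are distinguishable. For instance, the string 'b' is accepted from only 2.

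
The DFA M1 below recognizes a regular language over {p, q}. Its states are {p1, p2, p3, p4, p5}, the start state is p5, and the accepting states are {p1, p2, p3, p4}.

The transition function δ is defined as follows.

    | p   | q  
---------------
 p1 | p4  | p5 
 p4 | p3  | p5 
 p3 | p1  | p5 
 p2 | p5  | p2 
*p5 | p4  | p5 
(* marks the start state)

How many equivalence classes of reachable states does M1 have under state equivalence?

2

First remove the unreachable states {p2}; 4 states remain.
P0 = {p1,p3,p4} | {p5}.
No further refinement is possible. Final partition (2 blocks): {p1,p3,p4} | {p5}.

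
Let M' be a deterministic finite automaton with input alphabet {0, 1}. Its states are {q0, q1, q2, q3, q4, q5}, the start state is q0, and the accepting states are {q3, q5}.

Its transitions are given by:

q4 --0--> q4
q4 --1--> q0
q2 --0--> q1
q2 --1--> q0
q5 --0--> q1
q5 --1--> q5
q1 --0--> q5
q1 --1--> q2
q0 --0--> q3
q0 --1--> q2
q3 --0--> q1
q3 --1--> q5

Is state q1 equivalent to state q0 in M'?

States {q4} cannot be reached from the start state, so discard them.
P0 = {q3,q5} | {q0,q1,q2}.
On input 0, block {q0,q1,q2} splits into {q0,q1} and {q2}.
Stable partition: {q3,q5} | {q0,q1} | {q2} — 3 equivalence classes.
q1 and q0 lie in the same block of the stable partition, so they are equivalent — no string distinguishes them.

Yes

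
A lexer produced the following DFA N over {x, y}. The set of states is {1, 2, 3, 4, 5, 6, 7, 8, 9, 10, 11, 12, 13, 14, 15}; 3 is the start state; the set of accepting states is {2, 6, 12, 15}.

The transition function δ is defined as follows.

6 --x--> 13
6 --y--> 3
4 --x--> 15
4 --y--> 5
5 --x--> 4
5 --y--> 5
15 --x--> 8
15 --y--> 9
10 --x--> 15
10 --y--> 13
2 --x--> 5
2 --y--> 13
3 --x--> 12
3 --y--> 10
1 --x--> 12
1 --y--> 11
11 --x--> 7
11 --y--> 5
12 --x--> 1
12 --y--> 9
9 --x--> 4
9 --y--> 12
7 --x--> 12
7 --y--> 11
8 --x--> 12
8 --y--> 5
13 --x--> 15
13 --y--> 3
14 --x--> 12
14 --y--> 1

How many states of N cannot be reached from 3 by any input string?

BFS from 3 reaches {1, 3, 4, 5, 7, 8, 9, 10, 11, 12, 13, 15}; the 3 state(s) 2, 6, 14 are never visited.

3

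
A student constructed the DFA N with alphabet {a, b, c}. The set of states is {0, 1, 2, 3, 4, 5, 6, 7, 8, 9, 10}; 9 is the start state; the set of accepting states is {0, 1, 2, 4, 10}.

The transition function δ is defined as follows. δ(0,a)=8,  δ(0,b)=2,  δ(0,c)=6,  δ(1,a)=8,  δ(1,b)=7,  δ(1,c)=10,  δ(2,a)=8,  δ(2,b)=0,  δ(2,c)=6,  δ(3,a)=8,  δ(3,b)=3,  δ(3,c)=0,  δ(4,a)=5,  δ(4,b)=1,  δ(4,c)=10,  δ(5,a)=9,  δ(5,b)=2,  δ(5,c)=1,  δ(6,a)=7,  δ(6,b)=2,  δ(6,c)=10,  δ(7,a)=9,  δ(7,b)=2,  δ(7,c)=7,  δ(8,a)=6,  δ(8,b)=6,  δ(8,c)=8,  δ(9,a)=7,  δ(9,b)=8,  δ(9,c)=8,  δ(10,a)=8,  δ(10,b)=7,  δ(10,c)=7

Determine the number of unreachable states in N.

BFS from 9 reaches {0, 2, 6, 7, 8, 9, 10}; the 4 state(s) 1, 3, 4, 5 are never visited.

4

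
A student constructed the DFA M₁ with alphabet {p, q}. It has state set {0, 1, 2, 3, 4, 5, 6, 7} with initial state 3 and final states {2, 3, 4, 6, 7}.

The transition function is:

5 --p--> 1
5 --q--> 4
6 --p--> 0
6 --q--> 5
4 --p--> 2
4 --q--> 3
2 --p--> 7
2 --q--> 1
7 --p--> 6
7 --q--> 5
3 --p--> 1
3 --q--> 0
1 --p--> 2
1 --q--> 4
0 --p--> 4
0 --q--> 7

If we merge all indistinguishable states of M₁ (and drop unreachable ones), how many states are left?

8

All states are reachable from the start state.
P0 = {2,3,4,6,7} | {0,1,5}.
Refine {2,3,4,6,7} on symbol p: members go to different blocks, giving {2,4,7} and {3,6}.
Split {2,4,7} by δ(·,p) → {2,4} and {7}.
Refine {2,4} on symbol p: members go to different blocks, giving {2} and {4}.
Split {0,1,5} by δ(·,p) → {0} and {1} and {5}.
Refine {3,6} on symbol p: members go to different blocks, giving {3} and {6}.
Stable partition: {2} | {0} | {3} | {7} | {4} | {1} | {5} | {6} — 8 equivalence classes.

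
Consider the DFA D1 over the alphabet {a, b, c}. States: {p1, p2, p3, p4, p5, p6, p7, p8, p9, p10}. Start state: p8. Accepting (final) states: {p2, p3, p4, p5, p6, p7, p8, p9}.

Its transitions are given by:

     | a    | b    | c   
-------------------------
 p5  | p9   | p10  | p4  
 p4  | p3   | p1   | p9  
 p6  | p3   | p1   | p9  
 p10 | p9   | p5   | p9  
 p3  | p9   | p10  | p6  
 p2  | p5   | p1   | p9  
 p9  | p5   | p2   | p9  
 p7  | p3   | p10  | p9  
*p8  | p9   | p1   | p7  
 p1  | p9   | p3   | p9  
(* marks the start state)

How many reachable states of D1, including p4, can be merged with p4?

Every state is reachable, so we keep all 10.
P0 = {p2,p3,p4,p5,p6,p7,p8,p9} | {p1,p10}.
Split {p2,p3,p4,p5,p6,p7,p8,p9} by δ(·,b) → {p2,p3,p4,p5,p6,p7,p8} and {p9}.
On input a, block {p2,p3,p4,p5,p6,p7,p8} splits into {p2,p4,p6,p7} and {p3,p5,p8}.
Stable partition: {p2,p4,p6,p7} | {p1,p10} | {p9} | {p3,p5,p8} — 4 equivalence classes.
State p4 belongs to the block {p2,p4,p6,p7}, which has 4 states.

4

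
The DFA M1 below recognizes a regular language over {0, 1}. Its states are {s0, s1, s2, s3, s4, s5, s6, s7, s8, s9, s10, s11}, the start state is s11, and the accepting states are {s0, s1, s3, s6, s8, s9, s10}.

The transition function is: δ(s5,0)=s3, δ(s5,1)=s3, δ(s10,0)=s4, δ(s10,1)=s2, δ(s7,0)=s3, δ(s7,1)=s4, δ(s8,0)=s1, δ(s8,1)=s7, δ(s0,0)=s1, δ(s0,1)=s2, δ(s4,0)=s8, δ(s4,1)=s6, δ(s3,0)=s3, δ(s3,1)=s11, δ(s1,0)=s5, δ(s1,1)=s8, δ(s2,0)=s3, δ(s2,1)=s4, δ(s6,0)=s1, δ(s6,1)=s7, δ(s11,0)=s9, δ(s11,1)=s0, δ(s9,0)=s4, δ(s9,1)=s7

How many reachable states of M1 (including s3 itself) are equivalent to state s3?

1

States {s10} cannot be reached from the start state, so discard them.
Initial partition by acceptance: {s0,s1,s3,s6,s8,s9} | {s2,s4,s5,s7,s11}.
Refine {s0,s1,s3,s6,s8,s9} on symbol 0: members go to different blocks, giving {s0,s3,s6,s8} and {s1,s9}.
Refine {s0,s3,s6,s8} on symbol 0: members go to different blocks, giving {s0,s6,s8} and {s3}.
On input 0, block {s2,s4,s5,s7,s11} splits into {s2,s5,s7} and {s4} and {s11}.
On input 1, block {s2,s5,s7} splits into {s2,s7} and {s5}.
Split {s1,s9} by δ(·,0) → {s1} and {s9}.
Stable partition: {s0,s6,s8} | {s2,s7} | {s1} | {s3} | {s4} | {s11} | {s5} | {s9} — 8 equivalence classes.
The equivalence class containing s3 is {s3}, of size 1.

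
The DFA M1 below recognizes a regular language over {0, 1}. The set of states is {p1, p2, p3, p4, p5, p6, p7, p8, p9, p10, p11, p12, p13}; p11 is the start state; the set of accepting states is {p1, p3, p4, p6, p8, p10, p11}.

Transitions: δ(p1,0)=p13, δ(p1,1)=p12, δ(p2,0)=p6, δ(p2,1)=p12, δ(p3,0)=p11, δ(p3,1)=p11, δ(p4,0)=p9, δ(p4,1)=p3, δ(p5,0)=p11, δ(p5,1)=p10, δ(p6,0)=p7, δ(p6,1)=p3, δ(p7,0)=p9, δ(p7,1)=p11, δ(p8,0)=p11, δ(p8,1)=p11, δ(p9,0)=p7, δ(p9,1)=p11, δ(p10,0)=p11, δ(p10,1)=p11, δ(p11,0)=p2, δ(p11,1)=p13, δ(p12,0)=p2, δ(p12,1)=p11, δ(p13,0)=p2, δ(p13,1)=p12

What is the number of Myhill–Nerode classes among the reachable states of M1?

7

Reachable states from the start: {p2,p3,p6,p7,p9,p11,p12,p13}. Unreachable: {p1,p4,p5,p8,p10} — drop them.
Initial partition by acceptance: {p3,p6,p11} | {p2,p7,p9,p12,p13}.
On input 0, block {p3,p6,p11} splits into {p6,p11} and {p3}.
On input 1, block {p6,p11} splits into {p6} and {p11}.
On input 0, block {p2,p7,p9,p12,p13} splits into {p7,p9,p12,p13} and {p2}.
Split {p7,p9,p12,p13} by δ(·,0) → {p7,p9} and {p12,p13}.
Split {p12,p13} by δ(·,1) → {p12} and {p13}.
The partition is now stable with 7 blocks: {p6} | {p7,p9} | {p3} | {p11} | {p2} | {p12} | {p13}.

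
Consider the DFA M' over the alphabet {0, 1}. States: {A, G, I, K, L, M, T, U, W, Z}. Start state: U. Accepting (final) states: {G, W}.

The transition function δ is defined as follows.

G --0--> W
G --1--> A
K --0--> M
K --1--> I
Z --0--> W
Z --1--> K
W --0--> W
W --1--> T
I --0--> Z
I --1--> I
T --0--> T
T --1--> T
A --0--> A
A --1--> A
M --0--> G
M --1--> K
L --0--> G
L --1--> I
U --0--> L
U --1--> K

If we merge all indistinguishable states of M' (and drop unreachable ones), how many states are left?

Start with accepting vs non-accepting: {G,W} | {A,I,K,L,M,T,U,Z}.
Split {A,I,K,L,M,T,U,Z} by δ(·,0) → {A,I,K,T,U} and {L,M,Z}.
Split {A,I,K,T,U} by δ(·,0) → {I,K,U} and {A,T}.
No further refinement is possible. Final partition (4 blocks): {G,W} | {I,K,U} | {L,M,Z} | {A,T}.

4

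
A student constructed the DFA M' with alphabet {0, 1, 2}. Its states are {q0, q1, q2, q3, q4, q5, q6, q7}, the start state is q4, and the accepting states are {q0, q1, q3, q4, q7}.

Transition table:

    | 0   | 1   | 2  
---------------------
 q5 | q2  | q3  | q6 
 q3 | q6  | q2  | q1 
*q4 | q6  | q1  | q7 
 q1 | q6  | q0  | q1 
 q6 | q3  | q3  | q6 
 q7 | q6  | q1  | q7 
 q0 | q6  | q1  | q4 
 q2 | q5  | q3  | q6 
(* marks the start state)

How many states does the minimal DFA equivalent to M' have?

4

Every state is reachable, so we keep all 8.
Start with accepting vs non-accepting: {q0,q1,q3,q4,q7} | {q2,q5,q6}.
Split {q0,q1,q3,q4,q7} by δ(·,1) → {q0,q1,q4,q7} and {q3}.
Split {q2,q5,q6} by δ(·,0) → {q2,q5} and {q6}.
Stable partition: {q0,q1,q4,q7} | {q2,q5} | {q3} | {q6} — 4 equivalence classes.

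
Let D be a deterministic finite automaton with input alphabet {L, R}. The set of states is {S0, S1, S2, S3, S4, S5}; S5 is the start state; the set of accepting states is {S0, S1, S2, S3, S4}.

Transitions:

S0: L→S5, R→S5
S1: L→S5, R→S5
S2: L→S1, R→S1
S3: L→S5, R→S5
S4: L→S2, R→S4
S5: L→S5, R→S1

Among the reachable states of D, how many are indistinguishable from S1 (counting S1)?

States {S0,S2,S3,S4} cannot be reached from the start state, so discard them.
P0 = {S1} | {S5}.
Stable partition: {S1} | {S5} — 2 equivalence classes.
The equivalence class containing S1 is {S1}, of size 1.

1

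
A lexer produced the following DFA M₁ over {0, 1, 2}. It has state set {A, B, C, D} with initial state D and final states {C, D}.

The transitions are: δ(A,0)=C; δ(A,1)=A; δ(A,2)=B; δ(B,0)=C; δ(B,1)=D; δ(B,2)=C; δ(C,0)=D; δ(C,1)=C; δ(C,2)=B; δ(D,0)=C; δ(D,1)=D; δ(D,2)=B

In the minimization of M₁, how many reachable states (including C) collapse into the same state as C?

2

States {A} cannot be reached from the start state, so discard them.
Start with accepting vs non-accepting: {C,D} | {B}.
No further refinement is possible. Final partition (2 blocks): {C,D} | {B}.
State C belongs to the block {C,D}, which has 2 states.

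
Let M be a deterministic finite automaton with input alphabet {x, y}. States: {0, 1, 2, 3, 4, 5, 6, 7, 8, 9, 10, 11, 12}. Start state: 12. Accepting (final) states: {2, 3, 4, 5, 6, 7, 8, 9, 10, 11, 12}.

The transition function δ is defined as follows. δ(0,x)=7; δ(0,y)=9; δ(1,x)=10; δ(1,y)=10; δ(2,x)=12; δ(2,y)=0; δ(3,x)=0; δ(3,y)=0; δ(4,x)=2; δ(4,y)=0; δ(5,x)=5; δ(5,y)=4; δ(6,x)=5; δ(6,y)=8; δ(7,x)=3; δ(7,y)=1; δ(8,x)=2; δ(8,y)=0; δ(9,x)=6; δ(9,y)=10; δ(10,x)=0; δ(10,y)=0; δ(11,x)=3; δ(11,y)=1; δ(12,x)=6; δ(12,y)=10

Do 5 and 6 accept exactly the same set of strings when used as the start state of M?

Yes

States {11} cannot be reached from the start state, so discard them.
Start with accepting vs non-accepting: {2,3,4,5,6,7,8,9,10,12} | {0,1}.
Refine {2,3,4,5,6,7,8,9,10,12} on symbol x: members go to different blocks, giving {2,4,5,6,7,8,9,12} and {3,10}.
Split {2,4,5,6,7,8,9,12} by δ(·,x) → {2,4,5,6,8,9,12} and {7}.
On input y, block {2,4,5,6,8,9,12} splits into {2,4,8} and {5,6} and {9,12}.
On input x, block {2,4,8} splits into {4,8} and {2}.
Refine {0,1} on symbol x: members go to different blocks, giving {0} and {1}.
No further refinement is possible. Final partition (8 blocks): {4,8} | {0} | {3,10} | {7} | {5,6} | {9,12} | {2} | {1}.
5 and 6 lie in the same block of the stable partition, so they are equivalent — no string distinguishes them.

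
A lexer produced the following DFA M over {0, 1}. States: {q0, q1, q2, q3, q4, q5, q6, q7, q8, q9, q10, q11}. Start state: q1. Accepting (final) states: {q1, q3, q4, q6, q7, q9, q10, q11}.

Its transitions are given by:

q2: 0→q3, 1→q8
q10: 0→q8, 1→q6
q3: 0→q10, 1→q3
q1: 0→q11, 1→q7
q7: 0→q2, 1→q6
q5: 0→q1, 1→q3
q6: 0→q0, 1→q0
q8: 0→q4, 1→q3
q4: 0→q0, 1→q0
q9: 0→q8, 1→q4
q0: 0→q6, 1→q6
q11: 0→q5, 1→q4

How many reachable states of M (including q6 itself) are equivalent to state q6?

First remove the unreachable states {q9}; 11 states remain.
Start with accepting vs non-accepting: {q1,q3,q4,q6,q7,q10,q11} | {q0,q2,q5,q8}.
Split {q1,q3,q4,q6,q7,q10,q11} by δ(·,0) → {q4,q6,q7,q10,q11} and {q1,q3}.
Split {q4,q6,q7,q10,q11} by δ(·,1) → {q7,q10,q11} and {q4,q6}.
Refine {q0,q2,q5,q8} on symbol 0: members go to different blocks, giving {q0,q8} and {q2,q5}.
Split {q7,q10,q11} by δ(·,0) → {q7,q11} and {q10}.
On input 1, block {q0,q8} splits into {q0} and {q8}.
Split {q1,q3} by δ(·,0) → {q1} and {q3}.
Split {q2,q5} by δ(·,0) → {q2} and {q5}.
Split {q7,q11} by δ(·,0) → {q7} and {q11}.
No further refinement is possible. Final partition (10 blocks): {q7} | {q0} | {q1} | {q4,q6} | {q2} | {q10} | {q8} | {q3} | {q5} | {q11}.
The equivalence class containing q6 is {q4,q6}, of size 2.

2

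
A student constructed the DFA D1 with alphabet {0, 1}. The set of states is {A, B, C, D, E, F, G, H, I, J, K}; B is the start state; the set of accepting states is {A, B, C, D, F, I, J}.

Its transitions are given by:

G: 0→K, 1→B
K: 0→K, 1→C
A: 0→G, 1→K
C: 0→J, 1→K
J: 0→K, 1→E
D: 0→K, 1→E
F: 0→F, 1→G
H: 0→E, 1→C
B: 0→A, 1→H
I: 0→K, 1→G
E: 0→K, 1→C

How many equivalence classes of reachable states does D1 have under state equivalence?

3

States {D,F,I} cannot be reached from the start state, so discard them.
P0 = {A,B,C,J} | {E,G,H,K}.
Split {A,B,C,J} by δ(·,0) → {A,J} and {B,C}.
The partition is now stable with 3 blocks: {A,J} | {E,G,H,K} | {B,C}.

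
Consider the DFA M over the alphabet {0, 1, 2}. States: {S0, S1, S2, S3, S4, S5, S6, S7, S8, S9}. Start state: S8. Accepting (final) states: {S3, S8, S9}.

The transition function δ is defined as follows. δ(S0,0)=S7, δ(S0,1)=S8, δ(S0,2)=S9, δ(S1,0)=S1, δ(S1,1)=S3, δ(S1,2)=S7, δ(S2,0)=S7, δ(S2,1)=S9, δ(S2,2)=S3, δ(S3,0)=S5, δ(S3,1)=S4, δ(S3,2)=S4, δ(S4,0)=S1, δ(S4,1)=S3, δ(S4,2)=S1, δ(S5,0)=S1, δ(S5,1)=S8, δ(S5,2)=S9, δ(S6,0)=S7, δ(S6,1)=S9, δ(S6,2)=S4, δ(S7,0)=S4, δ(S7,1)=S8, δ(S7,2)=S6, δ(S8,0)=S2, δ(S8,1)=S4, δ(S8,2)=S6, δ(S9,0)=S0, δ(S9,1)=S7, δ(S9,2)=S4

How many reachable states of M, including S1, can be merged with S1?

Every state is reachable, so we keep all 10.
Initial partition by acceptance: {S3,S8,S9} | {S0,S1,S2,S4,S5,S6,S7}.
Refine {S0,S1,S2,S4,S5,S6,S7} on symbol 2: members go to different blocks, giving {S1,S4,S6,S7} and {S0,S2,S5}.
The partition is now stable with 3 blocks: {S3,S8,S9} | {S1,S4,S6,S7} | {S0,S2,S5}.
The equivalence class containing S1 is {S1,S4,S6,S7}, of size 4.

4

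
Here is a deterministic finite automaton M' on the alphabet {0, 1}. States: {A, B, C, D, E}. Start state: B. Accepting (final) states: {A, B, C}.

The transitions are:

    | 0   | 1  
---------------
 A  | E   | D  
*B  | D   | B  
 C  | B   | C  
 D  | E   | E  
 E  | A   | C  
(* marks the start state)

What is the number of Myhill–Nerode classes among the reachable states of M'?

Initial partition by acceptance: {A,B,C} | {D,E}.
Split {A,B,C} by δ(·,0) → {A,B} and {C}.
On input 1, block {A,B} splits into {A} and {B}.
Refine {D,E} on symbol 0: members go to different blocks, giving {D} and {E}.
Stable partition: {A} | {D} | {C} | {B} | {E} — 5 equivalence classes.

5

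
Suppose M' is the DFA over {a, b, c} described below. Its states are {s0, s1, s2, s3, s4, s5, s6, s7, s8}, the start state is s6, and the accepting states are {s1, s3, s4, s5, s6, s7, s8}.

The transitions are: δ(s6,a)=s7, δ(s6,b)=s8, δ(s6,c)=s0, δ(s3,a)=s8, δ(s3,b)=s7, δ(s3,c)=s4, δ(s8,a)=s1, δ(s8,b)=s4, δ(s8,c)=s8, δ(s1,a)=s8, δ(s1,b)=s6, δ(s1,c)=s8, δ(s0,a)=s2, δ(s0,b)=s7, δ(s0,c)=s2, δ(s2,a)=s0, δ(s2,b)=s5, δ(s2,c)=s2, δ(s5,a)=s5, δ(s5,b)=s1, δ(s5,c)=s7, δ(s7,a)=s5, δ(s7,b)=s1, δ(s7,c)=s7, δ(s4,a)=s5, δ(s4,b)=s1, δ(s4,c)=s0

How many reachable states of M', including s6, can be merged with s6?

Reachable states from the start: {s0,s1,s2,s4,s5,s6,s7,s8}. Unreachable: {s3} — drop them.
Initial partition by acceptance: {s1,s4,s5,s6,s7,s8} | {s0,s2}.
Split {s1,s4,s5,s6,s7,s8} by δ(·,c) → {s1,s5,s7,s8} and {s4,s6}.
On input b, block {s1,s5,s7,s8} splits into {s1,s8} and {s5,s7}.
Stable partition: {s1,s8} | {s0,s2} | {s4,s6} | {s5,s7} — 4 equivalence classes.
State s6 belongs to the block {s4,s6}, which has 2 states.

2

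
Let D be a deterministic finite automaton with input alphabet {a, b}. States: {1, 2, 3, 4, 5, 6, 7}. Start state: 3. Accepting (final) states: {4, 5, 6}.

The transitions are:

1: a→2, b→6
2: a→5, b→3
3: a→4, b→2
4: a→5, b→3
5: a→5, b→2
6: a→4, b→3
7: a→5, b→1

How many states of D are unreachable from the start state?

3

Starting at 3 and following transitions, the reachable set is {2, 3, 4, 5}. That leaves 1, 6, 7 unreachable — 3 in total.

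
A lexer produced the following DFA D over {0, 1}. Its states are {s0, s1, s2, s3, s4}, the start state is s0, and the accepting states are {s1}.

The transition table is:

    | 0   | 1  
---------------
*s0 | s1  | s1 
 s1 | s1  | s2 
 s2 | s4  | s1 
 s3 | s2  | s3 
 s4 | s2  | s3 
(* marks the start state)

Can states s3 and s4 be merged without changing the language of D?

Yes

All states are reachable from the start state.
Initial partition by acceptance: {s1} | {s0,s2,s3,s4}.
On input 0, block {s0,s2,s3,s4} splits into {s2,s3,s4} and {s0}.
Refine {s2,s3,s4} on symbol 1: members go to different blocks, giving {s3,s4} and {s2}.
No further refinement is possible. Final partition (4 blocks): {s1} | {s3,s4} | {s0} | {s2}.
s3 and s4 lie in the same block of the stable partition, so they are equivalent — no string distinguishes them.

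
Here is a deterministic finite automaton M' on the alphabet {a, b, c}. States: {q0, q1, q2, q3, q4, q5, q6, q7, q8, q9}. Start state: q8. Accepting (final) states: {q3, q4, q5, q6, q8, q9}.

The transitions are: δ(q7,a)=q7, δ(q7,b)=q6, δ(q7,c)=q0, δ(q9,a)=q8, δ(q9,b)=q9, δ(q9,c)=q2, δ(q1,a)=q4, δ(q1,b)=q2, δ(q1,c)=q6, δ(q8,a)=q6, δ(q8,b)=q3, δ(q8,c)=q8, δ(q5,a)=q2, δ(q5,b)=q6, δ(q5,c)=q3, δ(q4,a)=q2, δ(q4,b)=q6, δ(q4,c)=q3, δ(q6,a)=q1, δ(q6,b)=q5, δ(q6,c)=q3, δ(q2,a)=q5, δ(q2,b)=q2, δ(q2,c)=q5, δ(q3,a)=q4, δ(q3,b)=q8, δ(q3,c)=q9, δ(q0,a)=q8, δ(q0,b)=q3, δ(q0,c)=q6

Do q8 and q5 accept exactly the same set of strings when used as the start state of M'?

No

First remove the unreachable states {q0,q7}; 8 states remain.
Start with accepting vs non-accepting: {q3,q4,q5,q6,q8,q9} | {q1,q2}.
On input a, block {q3,q4,q5,q6,q8,q9} splits into {q3,q8,q9} and {q4,q5,q6}.
Refine {q3,q8,q9} on symbol a: members go to different blocks, giving {q3,q8} and {q9}.
Split {q3,q8} by δ(·,c) → {q3} and {q8}.
No further refinement is possible. Final partition (5 blocks): {q3} | {q1,q2} | {q4,q5,q6} | {q9} | {q8}.
q8 and q5 end up in different blocks, so they are distinguishable. For instance, the string 'a' is accepted from only q8.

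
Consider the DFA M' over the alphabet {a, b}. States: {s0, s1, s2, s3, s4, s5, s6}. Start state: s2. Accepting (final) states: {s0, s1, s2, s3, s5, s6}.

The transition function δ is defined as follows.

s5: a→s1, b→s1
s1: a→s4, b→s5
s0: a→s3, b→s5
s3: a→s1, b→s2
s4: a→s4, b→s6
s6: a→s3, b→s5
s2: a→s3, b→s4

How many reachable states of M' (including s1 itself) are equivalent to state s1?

First remove the unreachable states {s0}; 6 states remain.
Start with accepting vs non-accepting: {s1,s2,s3,s5,s6} | {s4}.
Split {s1,s2,s3,s5,s6} by δ(·,a) → {s2,s3,s5,s6} and {s1}.
Split {s2,s3,s5,s6} by δ(·,a) → {s2,s6} and {s3,s5}.
Split {s2,s6} by δ(·,b) → {s2} and {s6}.
Refine {s3,s5} on symbol b: members go to different blocks, giving {s3} and {s5}.
No further refinement is possible. Final partition (6 blocks): {s2} | {s4} | {s1} | {s3} | {s6} | {s5}.
State s1 belongs to the block {s1}, which has 1 states.

1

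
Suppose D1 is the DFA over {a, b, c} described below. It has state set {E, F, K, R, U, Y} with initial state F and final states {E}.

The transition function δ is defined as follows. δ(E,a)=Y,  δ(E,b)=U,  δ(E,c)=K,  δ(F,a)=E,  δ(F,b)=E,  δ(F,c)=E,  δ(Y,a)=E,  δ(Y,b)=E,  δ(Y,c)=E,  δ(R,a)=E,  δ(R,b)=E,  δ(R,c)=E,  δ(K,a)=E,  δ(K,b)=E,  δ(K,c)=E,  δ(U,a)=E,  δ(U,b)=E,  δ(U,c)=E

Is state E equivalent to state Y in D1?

No

First remove the unreachable states {R}; 5 states remain.
Initial partition by acceptance: {E} | {F,K,U,Y}.
Stable partition: {E} | {F,K,U,Y} — 2 equivalence classes.
E and Y end up in different blocks, so they are distinguishable. For instance, the string 'ε' is accepted from only E.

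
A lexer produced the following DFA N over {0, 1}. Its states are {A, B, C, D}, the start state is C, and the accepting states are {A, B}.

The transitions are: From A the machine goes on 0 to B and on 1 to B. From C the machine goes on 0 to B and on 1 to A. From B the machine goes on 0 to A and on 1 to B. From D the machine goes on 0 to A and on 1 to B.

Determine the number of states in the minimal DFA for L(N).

First remove the unreachable states {D}; 3 states remain.
Initial partition by acceptance: {A,B} | {C}.
No further refinement is possible. Final partition (2 blocks): {A,B} | {C}.

2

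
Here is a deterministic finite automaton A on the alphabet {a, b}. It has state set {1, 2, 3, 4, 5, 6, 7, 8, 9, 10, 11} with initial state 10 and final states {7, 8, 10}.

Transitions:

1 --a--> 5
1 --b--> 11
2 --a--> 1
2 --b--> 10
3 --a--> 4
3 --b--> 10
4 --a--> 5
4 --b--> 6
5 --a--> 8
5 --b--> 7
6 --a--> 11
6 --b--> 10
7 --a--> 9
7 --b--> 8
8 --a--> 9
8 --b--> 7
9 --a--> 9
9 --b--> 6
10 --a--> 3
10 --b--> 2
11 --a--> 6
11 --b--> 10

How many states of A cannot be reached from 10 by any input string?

0

A breadth-first search from the start state visits every state.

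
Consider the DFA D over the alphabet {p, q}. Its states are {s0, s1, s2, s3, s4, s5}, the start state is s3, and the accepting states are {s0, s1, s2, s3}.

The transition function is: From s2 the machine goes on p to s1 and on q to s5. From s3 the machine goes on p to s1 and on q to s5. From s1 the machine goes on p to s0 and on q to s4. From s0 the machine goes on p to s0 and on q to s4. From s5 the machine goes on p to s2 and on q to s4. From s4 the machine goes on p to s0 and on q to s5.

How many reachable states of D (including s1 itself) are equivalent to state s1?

Start with accepting vs non-accepting: {s0,s1,s2,s3} | {s4,s5}.
The partition is now stable with 2 blocks: {s0,s1,s2,s3} | {s4,s5}.
State s1 belongs to the block {s0,s1,s2,s3}, which has 4 states.

4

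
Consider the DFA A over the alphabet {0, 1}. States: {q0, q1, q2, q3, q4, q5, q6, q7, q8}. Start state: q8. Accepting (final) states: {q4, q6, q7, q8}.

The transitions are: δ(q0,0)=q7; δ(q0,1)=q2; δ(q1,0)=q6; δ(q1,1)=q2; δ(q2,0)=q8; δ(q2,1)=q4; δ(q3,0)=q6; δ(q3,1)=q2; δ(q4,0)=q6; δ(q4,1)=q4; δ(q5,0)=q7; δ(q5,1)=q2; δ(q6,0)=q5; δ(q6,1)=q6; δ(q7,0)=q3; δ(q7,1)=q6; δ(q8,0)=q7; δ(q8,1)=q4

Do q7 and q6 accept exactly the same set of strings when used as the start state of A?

Yes

States {q0,q1} cannot be reached from the start state, so discard them.
Initial partition by acceptance: {q4,q6,q7,q8} | {q2,q3,q5}.
On input 0, block {q4,q6,q7,q8} splits into {q4,q8} and {q6,q7}.
Refine {q2,q3,q5} on symbol 0: members go to different blocks, giving {q3,q5} and {q2}.
The partition is now stable with 4 blocks: {q4,q8} | {q3,q5} | {q6,q7} | {q2}.
q7 and q6 lie in the same block of the stable partition, so they are equivalent — no string distinguishes them.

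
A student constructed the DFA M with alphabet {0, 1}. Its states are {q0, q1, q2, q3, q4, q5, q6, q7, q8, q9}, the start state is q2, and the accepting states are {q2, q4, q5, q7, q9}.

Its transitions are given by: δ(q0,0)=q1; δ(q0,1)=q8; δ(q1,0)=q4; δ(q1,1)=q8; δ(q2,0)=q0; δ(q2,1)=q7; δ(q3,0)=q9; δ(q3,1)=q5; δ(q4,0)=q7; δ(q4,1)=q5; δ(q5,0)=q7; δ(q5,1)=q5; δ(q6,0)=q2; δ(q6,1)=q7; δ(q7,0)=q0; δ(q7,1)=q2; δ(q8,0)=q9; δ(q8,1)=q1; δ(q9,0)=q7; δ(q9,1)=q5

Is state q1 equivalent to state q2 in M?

No

Reachable states from the start: {q0,q1,q2,q4,q5,q7,q8,q9}. Unreachable: {q3,q6} — drop them.
Start with accepting vs non-accepting: {q2,q4,q5,q7,q9} | {q0,q1,q8}.
Refine {q2,q4,q5,q7,q9} on symbol 0: members go to different blocks, giving {q4,q5,q9} and {q2,q7}.
Split {q0,q1,q8} by δ(·,0) → {q1,q8} and {q0}.
The partition is now stable with 4 blocks: {q4,q5,q9} | {q1,q8} | {q2,q7} | {q0}.
q1 and q2 end up in different blocks, so they are distinguishable. For instance, the string 'ε' is accepted from only q2.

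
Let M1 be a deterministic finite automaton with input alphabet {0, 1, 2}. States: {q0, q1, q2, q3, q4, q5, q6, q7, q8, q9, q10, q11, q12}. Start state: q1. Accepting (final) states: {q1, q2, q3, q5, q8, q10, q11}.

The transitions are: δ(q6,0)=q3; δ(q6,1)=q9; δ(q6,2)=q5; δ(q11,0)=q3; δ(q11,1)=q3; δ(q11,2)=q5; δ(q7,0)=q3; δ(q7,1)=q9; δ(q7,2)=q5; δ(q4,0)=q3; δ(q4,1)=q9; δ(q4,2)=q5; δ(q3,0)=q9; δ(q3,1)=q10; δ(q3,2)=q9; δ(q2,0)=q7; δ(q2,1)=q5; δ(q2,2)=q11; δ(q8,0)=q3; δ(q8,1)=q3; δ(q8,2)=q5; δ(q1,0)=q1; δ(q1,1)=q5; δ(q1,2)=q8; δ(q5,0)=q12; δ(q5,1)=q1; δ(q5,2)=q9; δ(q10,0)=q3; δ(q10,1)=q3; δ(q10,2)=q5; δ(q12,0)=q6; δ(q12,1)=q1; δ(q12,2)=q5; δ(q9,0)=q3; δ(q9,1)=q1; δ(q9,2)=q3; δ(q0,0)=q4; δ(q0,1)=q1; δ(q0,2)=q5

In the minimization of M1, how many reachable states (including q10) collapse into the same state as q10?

Reachable states from the start: {q1,q3,q5,q6,q8,q9,q10,q12}. Unreachable: {q0,q2,q4,q7,q11} — drop them.
Start with accepting vs non-accepting: {q1,q3,q5,q8,q10} | {q6,q9,q12}.
Split {q1,q3,q5,q8,q10} by δ(·,0) → {q1,q8,q10} and {q3,q5}.
Refine {q1,q8,q10} on symbol 0: members go to different blocks, giving {q8,q10} and {q1}.
Split {q6,q9,q12} by δ(·,0) → {q6,q9} and {q12}.
Split {q6,q9} by δ(·,1) → {q6} and {q9}.
Refine {q3,q5} on symbol 0: members go to different blocks, giving {q3} and {q5}.
Stable partition: {q8,q10} | {q6} | {q3} | {q1} | {q12} | {q9} | {q5} — 7 equivalence classes.
State q10 belongs to the block {q8,q10}, which has 2 states.

2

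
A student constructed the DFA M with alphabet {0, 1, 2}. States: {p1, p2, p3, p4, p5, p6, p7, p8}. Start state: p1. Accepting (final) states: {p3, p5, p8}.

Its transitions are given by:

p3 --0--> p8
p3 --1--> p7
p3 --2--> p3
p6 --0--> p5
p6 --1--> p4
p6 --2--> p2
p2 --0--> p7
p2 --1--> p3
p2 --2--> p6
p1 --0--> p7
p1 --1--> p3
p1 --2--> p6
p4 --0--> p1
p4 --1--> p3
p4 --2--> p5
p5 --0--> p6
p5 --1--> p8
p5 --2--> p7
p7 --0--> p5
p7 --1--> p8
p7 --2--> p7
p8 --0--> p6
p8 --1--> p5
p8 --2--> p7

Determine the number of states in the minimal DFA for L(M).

Every state is reachable, so we keep all 8.
Start with accepting vs non-accepting: {p3,p5,p8} | {p1,p2,p4,p6,p7}.
On input 0, block {p3,p5,p8} splits into {p5,p8} and {p3}.
Split {p1,p2,p4,p6,p7} by δ(·,0) → {p1,p2,p4} and {p6,p7}.
Refine {p1,p2,p4} on symbol 0: members go to different blocks, giving {p1,p2} and {p4}.
Split {p6,p7} by δ(·,1) → {p6} and {p7}.
Stable partition: {p5,p8} | {p1,p2} | {p3} | {p6} | {p4} | {p7} — 6 equivalence classes.

6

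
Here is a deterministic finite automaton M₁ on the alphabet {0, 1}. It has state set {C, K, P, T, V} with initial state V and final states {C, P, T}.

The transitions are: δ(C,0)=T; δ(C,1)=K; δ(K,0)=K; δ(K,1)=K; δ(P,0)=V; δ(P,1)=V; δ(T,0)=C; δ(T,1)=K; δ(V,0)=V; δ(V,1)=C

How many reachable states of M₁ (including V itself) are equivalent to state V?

First remove the unreachable states {P}; 4 states remain.
P0 = {C,T} | {K,V}.
Refine {K,V} on symbol 1: members go to different blocks, giving {K} and {V}.
No further refinement is possible. Final partition (3 blocks): {C,T} | {K} | {V}.
State V belongs to the block {V}, which has 1 states.

1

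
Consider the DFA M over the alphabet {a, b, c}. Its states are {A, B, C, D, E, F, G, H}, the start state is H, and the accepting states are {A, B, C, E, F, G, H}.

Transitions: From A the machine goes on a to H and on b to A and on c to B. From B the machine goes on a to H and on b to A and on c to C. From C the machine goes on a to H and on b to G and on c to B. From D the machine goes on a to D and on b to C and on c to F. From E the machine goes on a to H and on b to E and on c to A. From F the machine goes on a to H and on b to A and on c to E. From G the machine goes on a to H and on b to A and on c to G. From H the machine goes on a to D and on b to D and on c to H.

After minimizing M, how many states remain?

3

All states are reachable from the start state.
P0 = {A,B,C,E,F,G,H} | {D}.
Refine {A,B,C,E,F,G,H} on symbol a: members go to different blocks, giving {A,B,C,E,F,G} and {H}.
The partition is now stable with 3 blocks: {A,B,C,E,F,G} | {D} | {H}.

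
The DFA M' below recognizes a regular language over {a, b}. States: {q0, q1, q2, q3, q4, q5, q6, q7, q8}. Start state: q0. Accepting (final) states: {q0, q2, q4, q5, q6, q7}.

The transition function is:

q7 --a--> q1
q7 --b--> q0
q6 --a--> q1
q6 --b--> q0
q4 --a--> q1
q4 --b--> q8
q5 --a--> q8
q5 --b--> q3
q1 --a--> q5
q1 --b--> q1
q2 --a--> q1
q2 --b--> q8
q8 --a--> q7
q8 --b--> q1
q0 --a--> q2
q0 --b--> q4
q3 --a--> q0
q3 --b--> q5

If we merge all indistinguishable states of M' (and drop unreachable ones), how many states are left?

7

Reachable states from the start: {q0,q1,q2,q3,q4,q5,q7,q8}. Unreachable: {q6} — drop them.
Start with accepting vs non-accepting: {q0,q2,q4,q5,q7} | {q1,q3,q8}.
Refine {q0,q2,q4,q5,q7} on symbol a: members go to different blocks, giving {q2,q4,q5,q7} and {q0}.
Split {q2,q4,q5,q7} by δ(·,b) → {q2,q4,q5} and {q7}.
Split {q1,q3,q8} by δ(·,a) → {q1} and {q3} and {q8}.
Refine {q2,q4,q5} on symbol a: members go to different blocks, giving {q2,q4} and {q5}.
No further refinement is possible. Final partition (7 blocks): {q2,q4} | {q1} | {q0} | {q7} | {q3} | {q8} | {q5}.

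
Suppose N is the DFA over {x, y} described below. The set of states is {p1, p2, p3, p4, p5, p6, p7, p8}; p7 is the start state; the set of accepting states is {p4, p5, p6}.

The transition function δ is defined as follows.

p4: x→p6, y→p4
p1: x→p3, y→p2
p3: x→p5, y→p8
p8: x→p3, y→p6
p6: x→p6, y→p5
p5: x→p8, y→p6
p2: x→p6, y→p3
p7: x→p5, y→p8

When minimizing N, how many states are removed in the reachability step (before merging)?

3

No path from p7 leads to p1, p2, p4; the other 5 states are all reachable.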